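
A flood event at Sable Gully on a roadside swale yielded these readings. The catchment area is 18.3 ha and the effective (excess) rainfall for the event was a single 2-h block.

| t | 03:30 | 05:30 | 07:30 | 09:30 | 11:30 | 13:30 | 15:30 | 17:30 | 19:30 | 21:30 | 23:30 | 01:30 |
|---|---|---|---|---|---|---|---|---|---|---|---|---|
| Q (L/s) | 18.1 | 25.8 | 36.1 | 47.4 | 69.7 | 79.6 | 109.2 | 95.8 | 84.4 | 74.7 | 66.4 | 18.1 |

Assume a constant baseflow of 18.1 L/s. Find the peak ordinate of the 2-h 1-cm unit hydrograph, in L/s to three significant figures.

Direct runoff: 0.0, 7.7, 18.0, 29.3, 51.6, 61.5, 91.1, 77.7, 66.3, 56.6, 48.3, 0.0 L/s; ΣQ_DR = 508.1 L/s, peak = 91.1 L/s.
Runoff depth d = ΣQ_DR·Δt / A = 508.1 × 7200 / (18.3 ha) = 19.99 mm.
The 1-cm UH is the DRH scaled by (10 mm)/d, so U_p = 91.1 × 10/19.99 = 45.6 L/s.

U_p ≈ 45.6 L/s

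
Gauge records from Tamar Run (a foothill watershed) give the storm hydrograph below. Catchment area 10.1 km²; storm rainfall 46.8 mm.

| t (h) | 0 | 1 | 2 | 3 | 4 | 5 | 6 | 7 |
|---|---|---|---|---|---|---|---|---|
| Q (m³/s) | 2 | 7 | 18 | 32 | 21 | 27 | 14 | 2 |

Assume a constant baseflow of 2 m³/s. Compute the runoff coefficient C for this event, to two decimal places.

C ≈ 0.81

ΣQ_DR = 107.0 m³/s; V = ΣQ_DR·Δt = 3.852 × 10^5 m³.
Runoff depth d = V / A = 38.14 mm.
C = d / P = 38.14 / 46.8 = 0.81.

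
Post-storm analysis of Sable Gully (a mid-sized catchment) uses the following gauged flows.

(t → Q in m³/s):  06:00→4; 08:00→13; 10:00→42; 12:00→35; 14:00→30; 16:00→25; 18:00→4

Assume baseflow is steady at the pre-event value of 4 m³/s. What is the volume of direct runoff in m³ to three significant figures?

Direct-runoff ordinates (Q − Q_b): 0.0, 9.0, 38.0, 31.0, 26.0, 21.0, 0.0 m³/s.
ΣQ_DR = 125.0 m³/s.
With Δt = 2 h = 7200 s, V = ΣQ_DR · Δt = 125.0 × 7200 = 9.00 × 10^5 m³.

V ≈ 9.00 × 10^5 m³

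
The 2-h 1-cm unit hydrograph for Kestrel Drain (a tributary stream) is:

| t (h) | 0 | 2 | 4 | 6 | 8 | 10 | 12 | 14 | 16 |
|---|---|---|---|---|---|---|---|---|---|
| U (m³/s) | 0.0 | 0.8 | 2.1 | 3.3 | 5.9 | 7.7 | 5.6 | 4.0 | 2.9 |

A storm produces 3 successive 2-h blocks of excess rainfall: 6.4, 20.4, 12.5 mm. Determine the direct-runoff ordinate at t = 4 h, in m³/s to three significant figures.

Q ≈ 2.98 m³/s

By discrete convolution, Q_j = Σ (P_i / 10 mm) · U_{j−i}.
At t = 4 h (j=2): Q = (6.4/10)·2.1 + (20.4/10)·0.8 + (12.5/10)·0.0 = 2.98 m³/s.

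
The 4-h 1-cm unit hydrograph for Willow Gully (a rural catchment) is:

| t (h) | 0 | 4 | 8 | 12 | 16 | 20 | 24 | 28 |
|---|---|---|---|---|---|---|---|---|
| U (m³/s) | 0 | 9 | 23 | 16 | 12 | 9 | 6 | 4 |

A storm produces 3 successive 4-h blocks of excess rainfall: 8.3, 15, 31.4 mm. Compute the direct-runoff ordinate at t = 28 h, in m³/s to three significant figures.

Q ≈ 40.6 m³/s

By discrete convolution, Q_j = Σ (P_i / 10 mm) · U_{j−i}.
At t = 28 h (j=7): Q = (8.3/10)·4 + (15/10)·6 + (31.4/10)·9 = 40.6 m³/s.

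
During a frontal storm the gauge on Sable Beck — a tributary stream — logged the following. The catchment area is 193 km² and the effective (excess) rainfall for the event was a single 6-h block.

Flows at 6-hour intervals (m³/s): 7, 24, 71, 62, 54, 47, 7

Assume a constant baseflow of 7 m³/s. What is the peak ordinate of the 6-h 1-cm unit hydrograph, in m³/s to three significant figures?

Direct runoff: 0.0, 17.0, 64.0, 55.0, 47.0, 40.0, 0.0 m³/s; ΣQ_DR = 223.0 m³/s, peak = 64.0 m³/s.
Runoff depth d = ΣQ_DR·Δt / A = 223.0 × 21600 / (193 km²) = 24.96 mm.
The 1-cm UH is the DRH scaled by (10 mm)/d, so U_p = 64.0 × 10/24.96 = 25.6 m³/s.

U_p ≈ 25.6 m³/s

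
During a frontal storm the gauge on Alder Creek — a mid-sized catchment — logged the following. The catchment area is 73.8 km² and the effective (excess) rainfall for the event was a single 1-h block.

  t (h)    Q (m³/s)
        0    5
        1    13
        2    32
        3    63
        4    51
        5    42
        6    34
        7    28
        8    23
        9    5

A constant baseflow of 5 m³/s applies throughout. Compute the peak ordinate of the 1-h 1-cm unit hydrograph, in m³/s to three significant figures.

Direct runoff: 0.0, 8.0, 27.0, 58.0, 46.0, 37.0, 29.0, 23.0, 18.0, 0.0 m³/s; ΣQ_DR = 246.0 m³/s, peak = 58.0 m³/s.
Runoff depth d = ΣQ_DR·Δt / A = 246.0 × 3600 / (73.8 km²) = 12.00 mm.
The 1-cm UH is the DRH scaled by (10 mm)/d, so U_p = 58.0 × 10/12.00 = 48.3 m³/s.

U_p ≈ 48.3 m³/s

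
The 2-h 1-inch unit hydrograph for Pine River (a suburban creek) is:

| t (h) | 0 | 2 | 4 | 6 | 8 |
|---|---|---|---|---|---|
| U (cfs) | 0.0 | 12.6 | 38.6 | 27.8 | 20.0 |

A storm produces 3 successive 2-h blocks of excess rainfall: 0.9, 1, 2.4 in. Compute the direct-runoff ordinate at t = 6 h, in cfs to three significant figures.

Q ≈ 93.9 cfs

By discrete convolution, Q_j = Σ (P_i / 1 in) · U_{j−i}.
At t = 6 h (j=3): Q = (0.9/1)·27.8 + (1/1)·38.6 + (2.4/1)·12.6 = 93.9 cfs.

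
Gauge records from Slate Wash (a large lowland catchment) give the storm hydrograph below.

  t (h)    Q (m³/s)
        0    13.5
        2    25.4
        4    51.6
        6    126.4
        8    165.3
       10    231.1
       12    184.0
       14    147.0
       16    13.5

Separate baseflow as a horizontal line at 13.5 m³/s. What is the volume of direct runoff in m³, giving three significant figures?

V ≈ 6.02 × 10^6 m³

Direct-runoff ordinates (Q − Q_b): 0.0, 11.9, 38.1, 112.9, 151.8, 217.6, 170.5, 133.5, 0.0 m³/s.
ΣQ_DR = 836.3 m³/s.
With Δt = 2 h = 7200 s, V = ΣQ_DR · Δt = 836.3 × 7200 = 6.02 × 10^6 m³.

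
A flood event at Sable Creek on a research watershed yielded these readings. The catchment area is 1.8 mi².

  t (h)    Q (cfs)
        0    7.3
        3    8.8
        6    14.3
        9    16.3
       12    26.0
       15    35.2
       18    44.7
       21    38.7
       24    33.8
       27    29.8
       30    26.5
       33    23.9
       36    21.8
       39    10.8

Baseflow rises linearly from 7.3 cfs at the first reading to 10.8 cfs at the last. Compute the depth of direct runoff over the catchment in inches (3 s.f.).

Direct runoff: 0.00, 1.23, 6.46, 8.19, 17.62, 26.55, 35.78, 29.52, 24.35, 20.08, 16.51, 13.64, 11.27, 0.00 cfs; ΣQ_DR = 211.2 cfs.
V = ΣQ_DR · Δt = 211.2 × 10800 s = 2.281 × 10^6 ft³.
Over A = 1.8 mi², depth = V / A = 0.545 in.

d ≈ 0.545 in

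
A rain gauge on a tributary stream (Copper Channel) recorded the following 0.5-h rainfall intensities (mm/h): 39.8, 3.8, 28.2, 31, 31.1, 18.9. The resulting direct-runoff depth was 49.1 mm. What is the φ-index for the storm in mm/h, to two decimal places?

φ ≈ 10.16 mm/h

Only the 5 blocks with intensity above φ contribute runoff: 39.8, 28.2, 31, 31.1, 18.9 mm/h.
Σ(I−φ)·Δt = d  ⇒  (39.8+28.2+31+31.1+18.9 − 5φ)·0.5 = 49.1
φ = (149.0 − 49.1/0.5) / 5 = 10.16 mm/h.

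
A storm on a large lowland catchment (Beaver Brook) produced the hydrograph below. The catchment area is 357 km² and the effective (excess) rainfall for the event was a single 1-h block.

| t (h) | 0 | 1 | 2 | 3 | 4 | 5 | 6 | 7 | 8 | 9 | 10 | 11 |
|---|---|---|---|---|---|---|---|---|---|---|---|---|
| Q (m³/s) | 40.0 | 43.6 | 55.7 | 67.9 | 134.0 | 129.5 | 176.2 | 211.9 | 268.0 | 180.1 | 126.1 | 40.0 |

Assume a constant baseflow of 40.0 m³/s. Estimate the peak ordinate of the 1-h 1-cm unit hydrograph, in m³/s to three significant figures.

Direct runoff: 0.0, 3.6, 15.7, 27.9, 94.0, 89.5, 136.2, 171.9, 228.0, 140.1, 86.1, 0.0 m³/s; ΣQ_DR = 993.0 m³/s, peak = 228.0 m³/s.
Runoff depth d = ΣQ_DR·Δt / A = 993.0 × 3600 / (357 km²) = 10.01 mm.
The 1-cm UH is the DRH scaled by (10 mm)/d, so U_p = 228.0 × 10/10.01 = 228 m³/s.

U_p ≈ 228 m³/s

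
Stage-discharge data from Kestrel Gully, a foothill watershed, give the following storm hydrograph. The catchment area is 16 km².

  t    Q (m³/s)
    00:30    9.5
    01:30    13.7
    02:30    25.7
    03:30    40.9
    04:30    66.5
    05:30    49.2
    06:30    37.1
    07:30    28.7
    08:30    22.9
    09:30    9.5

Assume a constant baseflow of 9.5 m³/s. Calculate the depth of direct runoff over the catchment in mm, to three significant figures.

d ≈ 47.0 mm

Direct runoff: 0.0, 4.2, 16.2, 31.4, 57.0, 39.7, 27.6, 19.2, 13.4, 0.0 m³/s; ΣQ_DR = 208.7 m³/s.
V = ΣQ_DR · Δt = 208.7 × 3600 s = 7.513 × 10^5 m³.
Over A = 16 km², depth = V / A = 47.0 mm.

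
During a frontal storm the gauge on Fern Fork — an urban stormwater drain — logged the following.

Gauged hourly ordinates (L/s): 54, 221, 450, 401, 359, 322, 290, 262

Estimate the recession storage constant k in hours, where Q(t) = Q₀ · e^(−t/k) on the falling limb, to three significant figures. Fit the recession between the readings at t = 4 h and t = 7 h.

k ≈ 9.52 h

On the falling limb, Q drops from 359 to 262 L/s between t = 4 h and t = 7 h (Δt = 3 h).
k = −Δt / ln(Q₂/Q₁) = −3 / ln(262/359) = 9.52 h.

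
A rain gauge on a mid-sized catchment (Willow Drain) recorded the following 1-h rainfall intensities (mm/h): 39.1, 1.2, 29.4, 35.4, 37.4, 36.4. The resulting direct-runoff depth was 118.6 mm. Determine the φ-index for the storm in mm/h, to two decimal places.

Only the 5 blocks with intensity above φ contribute runoff: 39.1, 29.4, 35.4, 37.4, 36.4 mm/h.
Σ(I−φ)·Δt = d  ⇒  (39.1+29.4+35.4+37.4+36.4 − 5φ)·1 = 118.6
φ = (177.7 − 118.6/1) / 5 = 11.82 mm/h.

φ ≈ 11.82 mm/h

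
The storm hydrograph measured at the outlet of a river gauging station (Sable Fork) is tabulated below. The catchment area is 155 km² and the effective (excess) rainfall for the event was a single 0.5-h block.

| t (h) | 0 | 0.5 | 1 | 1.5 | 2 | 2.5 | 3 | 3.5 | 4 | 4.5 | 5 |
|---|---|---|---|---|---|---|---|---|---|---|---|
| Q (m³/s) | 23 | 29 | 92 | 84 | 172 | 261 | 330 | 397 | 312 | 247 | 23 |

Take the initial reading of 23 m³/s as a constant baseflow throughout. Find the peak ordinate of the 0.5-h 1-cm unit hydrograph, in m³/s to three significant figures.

Direct runoff: 0.0, 6.0, 69.0, 61.0, 149.0, 238.0, 307.0, 374.0, 289.0, 224.0, 0.0 m³/s; ΣQ_DR = 1717 m³/s, peak = 374.0 m³/s.
Runoff depth d = ΣQ_DR·Δt / A = 1717 × 1800 / (155 km²) = 19.94 mm.
The 1-cm UH is the DRH scaled by (10 mm)/d, so U_p = 374.0 × 10/19.94 = 188 m³/s.

U_p ≈ 188 m³/s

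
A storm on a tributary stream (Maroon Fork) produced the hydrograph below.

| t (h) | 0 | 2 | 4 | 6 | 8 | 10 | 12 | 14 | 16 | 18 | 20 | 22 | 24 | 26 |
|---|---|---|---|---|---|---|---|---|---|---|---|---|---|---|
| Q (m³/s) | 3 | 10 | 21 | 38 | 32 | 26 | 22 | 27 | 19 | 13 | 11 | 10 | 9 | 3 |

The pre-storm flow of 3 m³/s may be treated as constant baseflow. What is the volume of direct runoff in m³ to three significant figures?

V ≈ 1.45 × 10^6 m³

Direct-runoff ordinates (Q − Q_b): 0.0, 7.0, 18.0, 35.0, 29.0, 23.0, 19.0, 24.0, 16.0, 10.0, 8.0, 7.0, 6.0, 0.0 m³/s.
ΣQ_DR = 202.0 m³/s.
With Δt = 2 h = 7200 s, V = ΣQ_DR · Δt = 202.0 × 7200 = 1.45 × 10^6 m³.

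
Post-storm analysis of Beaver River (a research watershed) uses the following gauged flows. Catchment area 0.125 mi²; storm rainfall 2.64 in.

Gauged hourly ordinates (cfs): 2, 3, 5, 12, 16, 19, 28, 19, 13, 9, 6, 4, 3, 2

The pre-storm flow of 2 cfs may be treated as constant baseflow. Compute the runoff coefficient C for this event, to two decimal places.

C ≈ 0.53

ΣQ_DR = 113.0 cfs; V = ΣQ_DR·Δt = 4.068 × 10^5 ft³.
Runoff depth d = V / A = 1.401 in.
C = d / P = 1.401 / 2.64 = 0.53.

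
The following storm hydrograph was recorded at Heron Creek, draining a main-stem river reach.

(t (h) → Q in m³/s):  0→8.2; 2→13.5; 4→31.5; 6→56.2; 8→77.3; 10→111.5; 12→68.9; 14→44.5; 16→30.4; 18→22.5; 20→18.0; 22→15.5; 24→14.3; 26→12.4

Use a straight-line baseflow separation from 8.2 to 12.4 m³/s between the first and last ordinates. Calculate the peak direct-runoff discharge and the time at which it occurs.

Subtracting baseflow gives direct-runoff ordinates: 0.00, 4.98, 22.65, 47.03, 67.81, 101.68, 58.76, 34.04, 19.62, 11.39, 6.57, 3.75, 2.22, 0.00 m³/s.
The maximum is 101.68 m³/s, occurring at the reading for t = 10 h.

Q_p = 101.68 m³/s at t = 10 h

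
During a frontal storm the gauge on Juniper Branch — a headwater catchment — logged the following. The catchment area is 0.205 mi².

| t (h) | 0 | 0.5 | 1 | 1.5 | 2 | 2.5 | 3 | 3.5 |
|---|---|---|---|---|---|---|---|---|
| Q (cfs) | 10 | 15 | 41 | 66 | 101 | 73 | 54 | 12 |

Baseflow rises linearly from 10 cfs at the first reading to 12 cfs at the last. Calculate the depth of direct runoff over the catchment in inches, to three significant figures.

Direct runoff: 0.00, 4.71, 30.43, 55.14, 89.86, 61.57, 42.29, 0.00 cfs; ΣQ_DR = 284.0 cfs.
V = ΣQ_DR · Δt = 284.0 × 1800 s = 5.112 × 10^5 ft³.
Over A = 0.205 mi², depth = V / A = 1.07 in.

d ≈ 1.07 in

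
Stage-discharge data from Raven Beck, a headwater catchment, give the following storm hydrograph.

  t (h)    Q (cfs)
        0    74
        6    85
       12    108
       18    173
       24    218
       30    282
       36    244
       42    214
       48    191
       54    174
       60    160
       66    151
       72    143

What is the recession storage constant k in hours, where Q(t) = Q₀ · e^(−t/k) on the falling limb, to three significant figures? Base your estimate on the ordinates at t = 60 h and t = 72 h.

k ≈ 107 h

On the falling limb, Q drops from 160 to 143 cfs between t = 60 h and t = 72 h (Δt = 12 h).
k = −Δt / ln(Q₂/Q₁) = −12 / ln(143/160) = 107 h.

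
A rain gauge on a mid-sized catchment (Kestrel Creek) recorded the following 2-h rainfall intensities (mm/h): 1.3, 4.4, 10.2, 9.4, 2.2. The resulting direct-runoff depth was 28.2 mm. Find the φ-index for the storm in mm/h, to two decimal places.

φ ≈ 3.30 mm/h

Only the 3 blocks with intensity above φ contribute runoff: 4.4, 10.2, 9.4 mm/h.
Σ(I−φ)·Δt = d  ⇒  (4.4+10.2+9.4 − 3φ)·2 = 28.2
φ = (24.00 − 28.2/2) / 3 = 3.30 mm/h.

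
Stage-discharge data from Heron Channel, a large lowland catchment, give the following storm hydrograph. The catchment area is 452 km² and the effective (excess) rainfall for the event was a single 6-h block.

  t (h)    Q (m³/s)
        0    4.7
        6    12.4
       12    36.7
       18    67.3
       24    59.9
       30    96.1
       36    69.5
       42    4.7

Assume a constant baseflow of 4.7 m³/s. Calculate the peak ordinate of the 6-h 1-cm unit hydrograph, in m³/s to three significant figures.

Direct runoff: 0.0, 7.7, 32.0, 62.6, 55.2, 91.4, 64.8, 0.0 m³/s; ΣQ_DR = 313.7 m³/s, peak = 91.4 m³/s.
Runoff depth d = ΣQ_DR·Δt / A = 313.7 × 21600 / (452 km²) = 14.99 mm.
The 1-cm UH is the DRH scaled by (10 mm)/d, so U_p = 91.4 × 10/14.99 = 61.0 m³/s.

U_p ≈ 61.0 m³/s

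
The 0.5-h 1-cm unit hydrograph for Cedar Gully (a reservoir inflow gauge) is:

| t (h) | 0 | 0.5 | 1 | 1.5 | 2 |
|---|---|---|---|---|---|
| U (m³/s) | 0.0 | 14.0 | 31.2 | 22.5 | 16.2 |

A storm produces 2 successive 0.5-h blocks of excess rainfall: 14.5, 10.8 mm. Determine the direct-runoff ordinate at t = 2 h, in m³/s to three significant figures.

By discrete convolution, Q_j = Σ (P_i / 10 mm) · U_{j−i}.
At t = 2 h (j=4): Q = (14.5/10)·16.2 + (10.8/10)·22.5 = 47.8 m³/s.

Q ≈ 47.8 m³/s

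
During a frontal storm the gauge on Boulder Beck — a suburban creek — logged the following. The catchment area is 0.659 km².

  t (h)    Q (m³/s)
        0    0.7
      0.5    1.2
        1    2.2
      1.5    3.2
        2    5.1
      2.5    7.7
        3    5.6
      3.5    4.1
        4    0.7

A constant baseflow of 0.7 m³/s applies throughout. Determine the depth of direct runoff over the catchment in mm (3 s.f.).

Direct runoff: 0.0, 0.5, 1.5, 2.5, 4.4, 7.0, 4.9, 3.4, 0.0 m³/s; ΣQ_DR = 24.20 m³/s.
V = ΣQ_DR · Δt = 24.20 × 1800 s = 43560 m³.
Over A = 0.659 km², depth = V / A = 66.1 mm.

d ≈ 66.1 mm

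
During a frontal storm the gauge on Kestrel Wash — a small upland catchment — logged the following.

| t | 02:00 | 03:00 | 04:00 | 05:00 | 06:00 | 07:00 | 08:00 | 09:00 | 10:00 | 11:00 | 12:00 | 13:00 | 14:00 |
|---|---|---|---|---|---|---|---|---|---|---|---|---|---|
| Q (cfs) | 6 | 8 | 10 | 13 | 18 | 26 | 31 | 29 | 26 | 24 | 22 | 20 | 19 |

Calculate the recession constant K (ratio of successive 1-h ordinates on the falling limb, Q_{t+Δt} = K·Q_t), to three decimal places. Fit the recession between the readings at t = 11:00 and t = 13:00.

Using the recession-limb readings at t = 11:00 and t = 13:00: Q falls from 24 to 20 cfs over 2 intervals.
K = (Q₂/Q₁)^(1/2) = (20/24)^(1/2) = 0.913.

K ≈ 0.913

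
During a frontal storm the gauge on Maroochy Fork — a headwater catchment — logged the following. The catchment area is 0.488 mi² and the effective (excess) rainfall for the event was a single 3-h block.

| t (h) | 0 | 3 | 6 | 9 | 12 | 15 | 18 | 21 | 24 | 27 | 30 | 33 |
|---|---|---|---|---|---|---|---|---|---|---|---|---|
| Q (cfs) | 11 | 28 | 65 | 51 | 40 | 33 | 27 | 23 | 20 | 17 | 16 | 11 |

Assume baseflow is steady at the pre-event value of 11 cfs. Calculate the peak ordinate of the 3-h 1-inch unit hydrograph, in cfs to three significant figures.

Direct runoff: 0.0, 17.0, 54.0, 40.0, 29.0, 22.0, 16.0, 12.0, 9.0, 6.0, 5.0, 0.0 cfs; ΣQ_DR = 210.0 cfs, peak = 54.0 cfs.
Runoff depth d = ΣQ_DR·Δt / A = 210.0 × 10800 / (0.488 mi²) = 2.000 in.
The 1-inch UH is the DRH scaled by (1 in)/d, so U_p = 54.0 × 1/2.000 = 27.0 cfs.

U_p ≈ 27.0 cfs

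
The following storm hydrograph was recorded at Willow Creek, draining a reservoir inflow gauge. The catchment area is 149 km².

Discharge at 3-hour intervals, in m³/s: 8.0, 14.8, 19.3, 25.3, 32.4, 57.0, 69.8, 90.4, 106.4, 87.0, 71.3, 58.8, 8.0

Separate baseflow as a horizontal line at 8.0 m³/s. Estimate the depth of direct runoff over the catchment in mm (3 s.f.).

Direct runoff: 0.0, 6.8, 11.3, 17.3, 24.4, 49.0, 61.8, 82.4, 98.4, 79.0, 63.3, 50.8, 0.0 m³/s; ΣQ_DR = 544.5 m³/s.
V = ΣQ_DR · Δt = 544.5 × 10800 s = 5.881 × 10^6 m³.
Over A = 149 km², depth = V / A = 39.5 mm.

d ≈ 39.5 mm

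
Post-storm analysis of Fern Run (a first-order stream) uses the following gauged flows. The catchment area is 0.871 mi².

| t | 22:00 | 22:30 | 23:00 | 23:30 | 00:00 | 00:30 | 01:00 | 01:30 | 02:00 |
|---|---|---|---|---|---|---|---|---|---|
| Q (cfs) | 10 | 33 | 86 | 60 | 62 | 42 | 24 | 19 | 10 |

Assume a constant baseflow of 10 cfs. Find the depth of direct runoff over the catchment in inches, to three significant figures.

Direct runoff: 0.0, 23.0, 76.0, 50.0, 52.0, 32.0, 14.0, 9.0, 0.0 cfs; ΣQ_DR = 256.0 cfs.
V = ΣQ_DR · Δt = 256.0 × 1800 s = 4.608 × 10^5 ft³.
Over A = 0.871 mi², depth = V / A = 0.228 in.

d ≈ 0.228 in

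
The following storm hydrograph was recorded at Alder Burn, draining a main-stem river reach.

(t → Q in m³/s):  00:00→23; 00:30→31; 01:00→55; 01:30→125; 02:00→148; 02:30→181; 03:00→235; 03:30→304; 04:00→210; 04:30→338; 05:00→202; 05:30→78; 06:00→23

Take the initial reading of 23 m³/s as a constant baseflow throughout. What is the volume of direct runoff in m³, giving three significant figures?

Direct-runoff ordinates (Q − Q_b): 0.0, 8.0, 32.0, 102.0, 125.0, 158.0, 212.0, 281.0, 187.0, 315.0, 179.0, 55.0, 0.0 m³/s.
ΣQ_DR = 1654 m³/s.
With Δt = 0.5 h = 1800 s, V = ΣQ_DR · Δt = 1654 × 1800 = 2.98 × 10^6 m³.

V ≈ 2.98 × 10^6 m³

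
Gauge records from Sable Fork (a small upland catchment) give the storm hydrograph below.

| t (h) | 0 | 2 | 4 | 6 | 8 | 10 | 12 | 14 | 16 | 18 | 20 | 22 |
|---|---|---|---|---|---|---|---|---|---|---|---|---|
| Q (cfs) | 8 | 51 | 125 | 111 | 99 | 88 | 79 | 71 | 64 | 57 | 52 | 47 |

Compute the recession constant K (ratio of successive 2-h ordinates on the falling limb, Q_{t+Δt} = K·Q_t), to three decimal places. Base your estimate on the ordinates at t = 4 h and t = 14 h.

K ≈ 0.893

Using the recession-limb readings at t = 4 h and t = 14 h: Q falls from 125 to 71 cfs over 5 intervals.
K = (Q₂/Q₁)^(1/5) = (71/125)^(1/5) = 0.893.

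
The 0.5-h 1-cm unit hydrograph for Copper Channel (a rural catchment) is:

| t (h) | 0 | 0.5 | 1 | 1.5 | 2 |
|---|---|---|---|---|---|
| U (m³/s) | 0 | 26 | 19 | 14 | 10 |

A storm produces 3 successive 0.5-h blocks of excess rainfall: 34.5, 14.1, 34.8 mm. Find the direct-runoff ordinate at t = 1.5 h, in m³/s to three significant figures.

By discrete convolution, Q_j = Σ (P_i / 10 mm) · U_{j−i}.
At t = 1.5 h (j=3): Q = (34.5/10)·14 + (14.1/10)·19 + (34.8/10)·26 = 166 m³/s.

Q ≈ 166 m³/s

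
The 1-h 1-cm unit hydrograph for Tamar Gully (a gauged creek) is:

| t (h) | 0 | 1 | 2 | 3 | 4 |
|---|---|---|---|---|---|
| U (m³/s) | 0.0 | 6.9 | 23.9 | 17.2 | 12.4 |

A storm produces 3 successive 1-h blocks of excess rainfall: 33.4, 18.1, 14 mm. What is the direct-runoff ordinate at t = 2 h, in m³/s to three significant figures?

By discrete convolution, Q_j = Σ (P_i / 10 mm) · U_{j−i}.
At t = 2 h (j=2): Q = (33.4/10)·23.9 + (18.1/10)·6.9 + (14/10)·0.0 = 92.3 m³/s.

Q ≈ 92.3 m³/s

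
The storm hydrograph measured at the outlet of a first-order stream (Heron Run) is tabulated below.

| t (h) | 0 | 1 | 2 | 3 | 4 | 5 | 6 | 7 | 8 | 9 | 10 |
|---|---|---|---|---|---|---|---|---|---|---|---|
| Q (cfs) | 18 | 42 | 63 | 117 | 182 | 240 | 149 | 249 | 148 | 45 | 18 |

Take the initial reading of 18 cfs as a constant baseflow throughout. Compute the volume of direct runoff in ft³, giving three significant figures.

V ≈ 3.86 × 10^6 ft³

Direct-runoff ordinates (Q − Q_b): 0.0, 24.0, 45.0, 99.0, 164.0, 222.0, 131.0, 231.0, 130.0, 27.0, 0.0 cfs.
ΣQ_DR = 1073 cfs.
With Δt = 1 h = 3600 s, V = ΣQ_DR · Δt = 1073 × 3600 = 3.86 × 10^6 ft³.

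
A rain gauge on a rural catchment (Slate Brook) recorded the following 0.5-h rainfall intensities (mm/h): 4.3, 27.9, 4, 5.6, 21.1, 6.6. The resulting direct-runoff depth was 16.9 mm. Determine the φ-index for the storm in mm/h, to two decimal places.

φ ≈ 7.60 mm/h

Only the 2 blocks with intensity above φ contribute runoff: 27.9, 21.1 mm/h.
Σ(I−φ)·Δt = d  ⇒  (27.9+21.1 − 2φ)·0.5 = 16.9
φ = (49.00 − 16.9/0.5) / 2 = 7.60 mm/h.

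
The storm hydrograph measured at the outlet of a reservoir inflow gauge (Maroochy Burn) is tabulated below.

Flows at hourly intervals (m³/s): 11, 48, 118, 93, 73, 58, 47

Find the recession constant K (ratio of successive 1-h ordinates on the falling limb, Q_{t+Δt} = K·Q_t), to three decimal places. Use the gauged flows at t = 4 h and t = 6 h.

Using the recession-limb readings at t = 4 h and t = 6 h: Q falls from 73 to 47 m³/s over 2 intervals.
K = (Q₂/Q₁)^(1/2) = (47/73)^(1/2) = 0.802.

K ≈ 0.802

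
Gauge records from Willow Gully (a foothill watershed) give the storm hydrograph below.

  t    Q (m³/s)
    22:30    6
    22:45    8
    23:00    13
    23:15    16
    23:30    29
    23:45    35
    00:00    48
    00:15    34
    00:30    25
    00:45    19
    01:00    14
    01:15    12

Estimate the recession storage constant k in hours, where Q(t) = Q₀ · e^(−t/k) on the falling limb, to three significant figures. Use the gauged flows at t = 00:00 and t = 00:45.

On the falling limb, Q drops from 48 to 19 m³/s between t = 00:00 and t = 00:45 (Δt = 0.75 h).
k = −Δt / ln(Q₂/Q₁) = −0.75 / ln(19/48) = 0.809 h.

k ≈ 0.809 h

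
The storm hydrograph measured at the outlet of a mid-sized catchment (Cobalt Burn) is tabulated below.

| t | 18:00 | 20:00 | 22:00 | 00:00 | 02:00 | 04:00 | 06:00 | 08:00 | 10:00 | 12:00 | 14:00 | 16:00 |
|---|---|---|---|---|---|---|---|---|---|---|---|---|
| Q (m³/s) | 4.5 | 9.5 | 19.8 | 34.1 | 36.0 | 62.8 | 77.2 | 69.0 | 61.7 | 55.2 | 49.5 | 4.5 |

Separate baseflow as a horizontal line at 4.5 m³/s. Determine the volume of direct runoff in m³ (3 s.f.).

Direct-runoff ordinates (Q − Q_b): 0.0, 5.0, 15.3, 29.6, 31.5, 58.3, 72.7, 64.5, 57.2, 50.7, 45.0, 0.0 m³/s.
ΣQ_DR = 429.8 m³/s.
With Δt = 2 h = 7200 s, V = ΣQ_DR · Δt = 429.8 × 7200 = 3.09 × 10^6 m³.

V ≈ 3.09 × 10^6 m³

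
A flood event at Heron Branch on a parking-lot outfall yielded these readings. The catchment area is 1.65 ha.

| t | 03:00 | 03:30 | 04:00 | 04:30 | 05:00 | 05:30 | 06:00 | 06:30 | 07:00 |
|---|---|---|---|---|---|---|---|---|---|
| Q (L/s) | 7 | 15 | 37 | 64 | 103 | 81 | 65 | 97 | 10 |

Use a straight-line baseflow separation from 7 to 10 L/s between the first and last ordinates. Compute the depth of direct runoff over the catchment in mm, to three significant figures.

Direct runoff: 0.00, 7.62, 29.25, 55.88, 94.50, 72.12, 55.75, 87.38, 0.00 L/s; ΣQ_DR = 402.5 L/s.
V = ΣQ_DR · Δt = 402.5 × 1800 s = 7.245 × 10^5 L.
Over A = 1.65 ha, depth = V / A = 43.9 mm.

d ≈ 43.9 mm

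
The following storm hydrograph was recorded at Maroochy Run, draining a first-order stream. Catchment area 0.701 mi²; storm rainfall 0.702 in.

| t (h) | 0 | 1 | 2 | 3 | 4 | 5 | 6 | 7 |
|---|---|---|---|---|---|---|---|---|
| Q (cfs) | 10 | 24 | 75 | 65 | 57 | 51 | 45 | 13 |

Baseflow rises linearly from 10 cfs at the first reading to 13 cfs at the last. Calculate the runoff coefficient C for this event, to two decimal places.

ΣQ_DR = 248.0 cfs; V = ΣQ_DR·Δt = 8.928 × 10^5 ft³.
Runoff depth d = V / A = 0.5482 in.
C = d / P = 0.5482 / 0.702 = 0.78.

C ≈ 0.78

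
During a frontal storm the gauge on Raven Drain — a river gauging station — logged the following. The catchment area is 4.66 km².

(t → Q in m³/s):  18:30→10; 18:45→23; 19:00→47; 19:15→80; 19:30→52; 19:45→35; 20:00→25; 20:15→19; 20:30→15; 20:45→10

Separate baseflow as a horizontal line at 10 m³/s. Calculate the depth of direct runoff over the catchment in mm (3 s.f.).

Direct runoff: 0.0, 13.0, 37.0, 70.0, 42.0, 25.0, 15.0, 9.0, 5.0, 0.0 m³/s; ΣQ_DR = 216.0 m³/s.
V = ΣQ_DR · Δt = 216.0 × 900 s = 1.944 × 10^5 m³.
Over A = 4.66 km², depth = V / A = 41.7 mm.

d ≈ 41.7 mm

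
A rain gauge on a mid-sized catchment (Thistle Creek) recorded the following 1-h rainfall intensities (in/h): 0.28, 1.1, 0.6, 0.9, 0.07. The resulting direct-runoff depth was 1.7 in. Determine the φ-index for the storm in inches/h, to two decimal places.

φ ≈ 0.30 in/h

Only the 3 blocks with intensity above φ contribute runoff: 1.1, 0.6, 0.9 in/h.
Σ(I−φ)·Δt = d  ⇒  (1.1+0.6+0.9 − 3φ)·1 = 1.7
φ = (2.600 − 1.7/1) / 3 = 0.30 in/h.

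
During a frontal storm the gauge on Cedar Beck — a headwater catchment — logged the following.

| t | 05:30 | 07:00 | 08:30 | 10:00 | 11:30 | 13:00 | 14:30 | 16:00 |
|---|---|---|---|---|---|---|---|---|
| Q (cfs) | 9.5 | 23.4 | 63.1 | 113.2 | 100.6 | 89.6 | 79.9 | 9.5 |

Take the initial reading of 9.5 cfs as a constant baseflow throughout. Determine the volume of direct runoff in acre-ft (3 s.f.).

V ≈ 51.2 acre-ft

Direct-runoff ordinates (Q − Q_b): 0.0, 13.9, 53.6, 103.7, 91.1, 80.1, 70.4, 0.0 cfs.
ΣQ_DR = 412.8 cfs.
With Δt = 1.5 h = 5400 s, V = ΣQ_DR · Δt = 412.8 × 5400 = 2.23 × 10^6 ft³ = 51.2 acre-ft.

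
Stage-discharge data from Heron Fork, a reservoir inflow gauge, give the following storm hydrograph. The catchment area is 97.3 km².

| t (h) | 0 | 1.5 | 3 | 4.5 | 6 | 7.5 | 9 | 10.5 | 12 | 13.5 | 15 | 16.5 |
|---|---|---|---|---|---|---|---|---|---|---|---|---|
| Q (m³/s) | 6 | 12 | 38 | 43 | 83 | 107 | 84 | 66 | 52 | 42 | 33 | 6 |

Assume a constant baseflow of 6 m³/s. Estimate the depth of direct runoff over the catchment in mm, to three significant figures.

d ≈ 27.7 mm

Direct runoff: 0.0, 6.0, 32.0, 37.0, 77.0, 101.0, 78.0, 60.0, 46.0, 36.0, 27.0, 0.0 m³/s; ΣQ_DR = 500.0 m³/s.
V = ΣQ_DR · Δt = 500.0 × 5400 s = 2.700 × 10^6 m³.
Over A = 97.3 km², depth = V / A = 27.7 mm.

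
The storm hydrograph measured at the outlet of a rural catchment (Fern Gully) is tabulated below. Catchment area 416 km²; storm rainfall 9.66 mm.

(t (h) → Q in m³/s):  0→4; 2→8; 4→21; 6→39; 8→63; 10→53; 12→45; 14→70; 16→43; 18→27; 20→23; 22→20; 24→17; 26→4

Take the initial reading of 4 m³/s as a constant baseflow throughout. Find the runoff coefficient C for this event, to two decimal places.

ΣQ_DR = 381.0 m³/s; V = ΣQ_DR·Δt = 2.743 × 10^6 m³.
Runoff depth d = V / A = 6.594 mm.
C = d / P = 6.594 / 9.66 = 0.68.

C ≈ 0.68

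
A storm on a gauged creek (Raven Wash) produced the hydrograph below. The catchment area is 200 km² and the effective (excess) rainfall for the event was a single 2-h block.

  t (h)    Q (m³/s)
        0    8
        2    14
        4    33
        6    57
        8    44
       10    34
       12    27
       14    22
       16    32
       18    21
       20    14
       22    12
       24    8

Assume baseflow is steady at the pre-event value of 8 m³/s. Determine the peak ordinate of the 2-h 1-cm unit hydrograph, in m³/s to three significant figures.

U_p ≈ 61.3 m³/s

Direct runoff: 0.0, 6.0, 25.0, 49.0, 36.0, 26.0, 19.0, 14.0, 24.0, 13.0, 6.0, 4.0, 0.0 m³/s; ΣQ_DR = 222.0 m³/s, peak = 49.0 m³/s.
Runoff depth d = ΣQ_DR·Δt / A = 222.0 × 7200 / (200 km²) = 7.992 mm.
The 1-cm UH is the DRH scaled by (10 mm)/d, so U_p = 49.0 × 10/7.992 = 61.3 m³/s.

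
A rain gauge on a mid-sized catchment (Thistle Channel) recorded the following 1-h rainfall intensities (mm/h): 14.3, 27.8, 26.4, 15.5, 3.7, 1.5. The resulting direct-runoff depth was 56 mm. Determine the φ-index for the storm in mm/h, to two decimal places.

Only the 4 blocks with intensity above φ contribute runoff: 14.3, 27.8, 26.4, 15.5 mm/h.
Σ(I−φ)·Δt = d  ⇒  (14.3+27.8+26.4+15.5 − 4φ)·1 = 56
φ = (84.00 − 56/1) / 4 = 7.00 mm/h.

φ ≈ 7.00 mm/h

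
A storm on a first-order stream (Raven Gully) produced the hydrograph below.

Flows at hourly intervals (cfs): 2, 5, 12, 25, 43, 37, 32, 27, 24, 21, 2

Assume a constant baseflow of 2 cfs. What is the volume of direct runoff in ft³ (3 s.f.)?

V ≈ 7.49 × 10^5 ft³

Direct-runoff ordinates (Q − Q_b): 0.0, 3.0, 10.0, 23.0, 41.0, 35.0, 30.0, 25.0, 22.0, 19.0, 0.0 cfs.
ΣQ_DR = 208.0 cfs.
With Δt = 1 h = 3600 s, V = ΣQ_DR · Δt = 208.0 × 3600 = 7.49 × 10^5 ft³.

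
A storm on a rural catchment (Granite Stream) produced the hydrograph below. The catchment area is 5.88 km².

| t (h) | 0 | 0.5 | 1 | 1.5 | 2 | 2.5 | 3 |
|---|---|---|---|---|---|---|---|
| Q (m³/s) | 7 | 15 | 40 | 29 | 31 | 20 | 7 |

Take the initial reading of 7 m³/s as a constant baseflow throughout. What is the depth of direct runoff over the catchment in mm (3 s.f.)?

d ≈ 30.6 mm

Direct runoff: 0.0, 8.0, 33.0, 22.0, 24.0, 13.0, 0.0 m³/s; ΣQ_DR = 100.0 m³/s.
V = ΣQ_DR · Δt = 100.0 × 1800 s = 1.800 × 10^5 m³.
Over A = 5.88 km², depth = V / A = 30.6 mm.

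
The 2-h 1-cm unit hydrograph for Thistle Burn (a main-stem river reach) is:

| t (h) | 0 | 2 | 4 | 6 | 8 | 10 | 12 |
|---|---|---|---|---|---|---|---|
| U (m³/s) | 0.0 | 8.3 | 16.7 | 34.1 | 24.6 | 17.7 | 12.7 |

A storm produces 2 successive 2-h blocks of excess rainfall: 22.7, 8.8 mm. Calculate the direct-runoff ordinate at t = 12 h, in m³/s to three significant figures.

Q ≈ 44.4 m³/s

By discrete convolution, Q_j = Σ (P_i / 10 mm) · U_{j−i}.
At t = 12 h (j=6): Q = (22.7/10)·12.7 + (8.8/10)·17.7 = 44.4 m³/s.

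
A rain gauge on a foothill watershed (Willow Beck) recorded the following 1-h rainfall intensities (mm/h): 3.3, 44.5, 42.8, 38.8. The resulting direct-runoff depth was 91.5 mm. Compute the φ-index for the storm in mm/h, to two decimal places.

Only the 3 blocks with intensity above φ contribute runoff: 44.5, 42.8, 38.8 mm/h.
Σ(I−φ)·Δt = d  ⇒  (44.5+42.8+38.8 − 3φ)·1 = 91.5
φ = (126.1 − 91.5/1) / 3 = 11.53 mm/h.

φ ≈ 11.53 mm/h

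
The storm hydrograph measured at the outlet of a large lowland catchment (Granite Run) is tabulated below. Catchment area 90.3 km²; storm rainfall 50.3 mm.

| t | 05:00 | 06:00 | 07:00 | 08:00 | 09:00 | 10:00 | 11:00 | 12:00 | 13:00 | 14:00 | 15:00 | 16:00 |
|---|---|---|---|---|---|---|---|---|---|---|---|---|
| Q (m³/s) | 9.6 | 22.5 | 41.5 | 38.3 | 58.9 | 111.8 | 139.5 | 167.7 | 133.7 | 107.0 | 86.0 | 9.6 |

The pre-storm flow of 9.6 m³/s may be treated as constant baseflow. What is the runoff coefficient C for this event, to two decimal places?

ΣQ_DR = 810.9 m³/s; V = ΣQ_DR·Δt = 2.919 × 10^6 m³.
Runoff depth d = V / A = 32.33 mm.
C = d / P = 32.33 / 50.3 = 0.64.

C ≈ 0.64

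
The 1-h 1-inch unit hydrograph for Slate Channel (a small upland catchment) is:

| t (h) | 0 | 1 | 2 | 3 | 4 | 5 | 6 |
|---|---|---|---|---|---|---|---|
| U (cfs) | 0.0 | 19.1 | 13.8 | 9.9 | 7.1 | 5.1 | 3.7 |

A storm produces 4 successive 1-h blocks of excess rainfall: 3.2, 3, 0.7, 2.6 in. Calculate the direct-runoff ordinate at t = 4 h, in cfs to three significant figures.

By discrete convolution, Q_j = Σ (P_i / 1 in) · U_{j−i}.
At t = 4 h (j=4): Q = (3.2/1)·7.1 + (3/1)·9.9 + (0.7/1)·13.8 + (2.6/1)·19.1 = 112 cfs.

Q ≈ 112 cfs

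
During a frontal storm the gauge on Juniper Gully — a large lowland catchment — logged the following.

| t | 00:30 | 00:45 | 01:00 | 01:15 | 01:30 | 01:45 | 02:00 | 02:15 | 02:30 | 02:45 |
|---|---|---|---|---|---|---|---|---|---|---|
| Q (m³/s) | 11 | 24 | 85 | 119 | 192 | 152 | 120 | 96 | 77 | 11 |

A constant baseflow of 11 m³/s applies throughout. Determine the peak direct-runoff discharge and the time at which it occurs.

Q_p = 181.0 m³/s at t = 01:30

Subtracting baseflow gives direct-runoff ordinates: 0.0, 13.0, 74.0, 108.0, 181.0, 141.0, 109.0, 85.0, 66.0, 0.0 m³/s.
The maximum is 181.0 m³/s, occurring at the reading for t = 01:30.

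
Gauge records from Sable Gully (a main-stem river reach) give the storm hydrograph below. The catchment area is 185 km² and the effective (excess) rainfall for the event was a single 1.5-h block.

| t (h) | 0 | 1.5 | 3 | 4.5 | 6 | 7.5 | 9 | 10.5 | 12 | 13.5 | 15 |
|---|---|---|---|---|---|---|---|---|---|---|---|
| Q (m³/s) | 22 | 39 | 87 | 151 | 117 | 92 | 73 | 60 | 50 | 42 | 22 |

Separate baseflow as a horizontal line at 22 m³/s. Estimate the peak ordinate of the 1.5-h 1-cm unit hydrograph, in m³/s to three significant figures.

U_p ≈ 86.1 m³/s

Direct runoff: 0.0, 17.0, 65.0, 129.0, 95.0, 70.0, 51.0, 38.0, 28.0, 20.0, 0.0 m³/s; ΣQ_DR = 513.0 m³/s, peak = 129.0 m³/s.
Runoff depth d = ΣQ_DR·Δt / A = 513.0 × 5400 / (185 km²) = 14.97 mm.
The 1-cm UH is the DRH scaled by (10 mm)/d, so U_p = 129.0 × 10/14.97 = 86.1 m³/s.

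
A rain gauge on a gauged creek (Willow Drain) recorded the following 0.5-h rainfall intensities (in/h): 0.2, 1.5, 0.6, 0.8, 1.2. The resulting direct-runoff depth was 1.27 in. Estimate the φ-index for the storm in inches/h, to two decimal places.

Only the 4 blocks with intensity above φ contribute runoff: 1.5, 0.6, 0.8, 1.2 in/h.
Σ(I−φ)·Δt = d  ⇒  (1.5+0.6+0.8+1.2 − 4φ)·0.5 = 1.27
φ = (4.100 − 1.27/0.5) / 4 = 0.39 in/h.

φ ≈ 0.39 in/h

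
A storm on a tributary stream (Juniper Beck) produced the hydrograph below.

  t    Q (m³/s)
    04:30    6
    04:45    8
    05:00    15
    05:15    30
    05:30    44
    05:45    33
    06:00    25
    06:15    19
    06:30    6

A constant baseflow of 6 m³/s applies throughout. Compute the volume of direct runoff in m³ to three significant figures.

V ≈ 1.19 × 10^5 m³

Direct-runoff ordinates (Q − Q_b): 0.0, 2.0, 9.0, 24.0, 38.0, 27.0, 19.0, 13.0, 0.0 m³/s.
ΣQ_DR = 132.0 m³/s.
With Δt = 0.25 h = 900 s, V = ΣQ_DR · Δt = 132.0 × 900 = 1.19 × 10^5 m³.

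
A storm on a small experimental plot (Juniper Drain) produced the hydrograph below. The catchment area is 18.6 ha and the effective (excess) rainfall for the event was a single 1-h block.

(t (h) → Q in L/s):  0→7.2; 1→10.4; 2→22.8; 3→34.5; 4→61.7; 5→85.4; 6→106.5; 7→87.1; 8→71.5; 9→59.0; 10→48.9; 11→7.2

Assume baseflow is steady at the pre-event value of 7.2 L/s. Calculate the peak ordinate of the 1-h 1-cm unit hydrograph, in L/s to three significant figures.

Direct runoff: 0.0, 3.2, 15.6, 27.3, 54.5, 78.2, 99.3, 79.9, 64.3, 51.8, 41.7, 0.0 L/s; ΣQ_DR = 515.8 L/s, peak = 99.3 L/s.
Runoff depth d = ΣQ_DR·Δt / A = 515.8 × 3600 / (18.6 ha) = 9.983 mm.
The 1-cm UH is the DRH scaled by (10 mm)/d, so U_p = 99.3 × 10/9.983 = 99.5 L/s.

U_p ≈ 99.5 L/s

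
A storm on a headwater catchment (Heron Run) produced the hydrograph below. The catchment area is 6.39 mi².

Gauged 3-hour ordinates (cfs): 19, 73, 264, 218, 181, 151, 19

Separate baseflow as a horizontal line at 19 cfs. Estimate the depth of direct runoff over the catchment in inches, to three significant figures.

Direct runoff: 0.0, 54.0, 245.0, 199.0, 162.0, 132.0, 0.0 cfs; ΣQ_DR = 792.0 cfs.
V = ΣQ_DR · Δt = 792.0 × 10800 s = 8.554 × 10^6 ft³.
Over A = 6.39 mi², depth = V / A = 0.576 in.

d ≈ 0.576 in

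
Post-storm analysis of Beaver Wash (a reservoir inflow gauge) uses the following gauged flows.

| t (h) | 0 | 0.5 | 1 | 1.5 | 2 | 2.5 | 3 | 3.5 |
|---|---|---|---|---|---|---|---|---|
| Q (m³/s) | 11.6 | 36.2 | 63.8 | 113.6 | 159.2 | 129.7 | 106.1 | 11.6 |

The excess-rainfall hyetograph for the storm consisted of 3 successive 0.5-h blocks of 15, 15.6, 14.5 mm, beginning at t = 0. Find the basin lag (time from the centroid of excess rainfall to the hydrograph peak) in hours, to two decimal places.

Centroid of excess rainfall: t_c = Σ P_i·t̄_i / ΣP_i = 0.7445 h (block centres at 0.25, 0.75, 1.25 h).
Hydrograph peak occurs at t = 2 h, so basin lag t_L = 2 − 0.7445 = 1.26 h.

t_L ≈ 1.26 h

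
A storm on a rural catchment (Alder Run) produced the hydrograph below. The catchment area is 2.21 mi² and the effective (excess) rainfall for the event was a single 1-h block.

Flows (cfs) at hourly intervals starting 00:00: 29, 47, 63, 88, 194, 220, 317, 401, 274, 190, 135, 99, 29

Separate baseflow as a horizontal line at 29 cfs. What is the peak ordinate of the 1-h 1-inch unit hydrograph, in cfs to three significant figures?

U_p ≈ 310 cfs

Direct runoff: 0.0, 18.0, 34.0, 59.0, 165.0, 191.0, 288.0, 372.0, 245.0, 161.0, 106.0, 70.0, 0.0 cfs; ΣQ_DR = 1709 cfs, peak = 372.0 cfs.
Runoff depth d = ΣQ_DR·Δt / A = 1709 × 3600 / (2.21 mi²) = 1.198 in.
The 1-inch UH is the DRH scaled by (1 in)/d, so U_p = 372.0 × 1/1.198 = 310 cfs.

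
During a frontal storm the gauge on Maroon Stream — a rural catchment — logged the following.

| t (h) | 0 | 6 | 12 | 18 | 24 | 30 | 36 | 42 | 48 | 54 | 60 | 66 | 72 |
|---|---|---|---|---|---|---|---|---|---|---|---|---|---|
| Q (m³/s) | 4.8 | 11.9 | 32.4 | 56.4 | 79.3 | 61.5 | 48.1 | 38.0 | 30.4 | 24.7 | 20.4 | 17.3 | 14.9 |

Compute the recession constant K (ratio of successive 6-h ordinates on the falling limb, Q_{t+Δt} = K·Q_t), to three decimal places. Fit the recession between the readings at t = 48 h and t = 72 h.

K ≈ 0.837

Using the recession-limb readings at t = 48 h and t = 72 h: Q falls from 30.4 to 14.9 m³/s over 4 intervals.
K = (Q₂/Q₁)^(1/4) = (14.9/30.4)^(1/4) = 0.837.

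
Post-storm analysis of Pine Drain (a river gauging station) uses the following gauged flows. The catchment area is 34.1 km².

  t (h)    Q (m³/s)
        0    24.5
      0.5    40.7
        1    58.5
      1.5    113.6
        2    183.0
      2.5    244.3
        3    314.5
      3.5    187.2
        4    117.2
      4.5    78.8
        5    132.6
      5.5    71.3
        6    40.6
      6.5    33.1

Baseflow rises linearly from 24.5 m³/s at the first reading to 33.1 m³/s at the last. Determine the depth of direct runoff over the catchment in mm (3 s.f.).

d ≈ 65.3 mm

Direct runoff: 0.00, 15.54, 32.68, 87.12, 155.85, 216.49, 286.03, 158.07, 87.41, 48.35, 101.48, 39.52, 8.16, 0.00 m³/s; ΣQ_DR = 1237 m³/s.
V = ΣQ_DR · Δt = 1237 × 1800 s = 2.226 × 10^6 m³.
Over A = 34.1 km², depth = V / A = 65.3 mm.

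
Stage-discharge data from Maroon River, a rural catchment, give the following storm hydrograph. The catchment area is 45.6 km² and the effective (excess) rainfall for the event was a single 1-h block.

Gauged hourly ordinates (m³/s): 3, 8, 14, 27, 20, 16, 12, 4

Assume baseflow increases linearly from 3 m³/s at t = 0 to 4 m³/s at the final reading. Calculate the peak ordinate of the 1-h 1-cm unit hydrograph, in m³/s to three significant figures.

U_p ≈ 39.3 m³/s

Direct runoff: 0.00, 4.86, 10.71, 23.57, 16.43, 12.29, 8.14, 0.00 m³/s; ΣQ_DR = 76.00 m³/s, peak = 23.57 m³/s.
Runoff depth d = ΣQ_DR·Δt / A = 76.00 × 3600 / (45.6 km²) = 6.000 mm.
The 1-cm UH is the DRH scaled by (10 mm)/d, so U_p = 23.57 × 10/6.000 = 39.3 m³/s.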